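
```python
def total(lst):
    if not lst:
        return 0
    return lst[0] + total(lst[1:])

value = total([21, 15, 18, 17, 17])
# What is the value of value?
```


total([21, 15, 18, 17, 17])
= 21 + total([15, 18, 17, 17])
= 21 + 15 + total([18, 17, 17])
= 21 + 15 + 18 + total([17, 17])
= 21 + 15 + 18 + 17 + total([17])
= 21 + 15 + 18 + 17 + 17 + total([])
= 21 + 15 + 18 + 17 + 17 + 0
= 88


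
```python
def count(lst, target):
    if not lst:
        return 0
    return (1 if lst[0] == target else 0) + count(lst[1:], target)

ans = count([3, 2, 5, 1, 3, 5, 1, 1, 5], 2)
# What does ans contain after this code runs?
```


count([3, 2, 5, 1, 3, 5, 1, 1, 5], 2)
lst[0]=3 != 2: 0 + count([2, 5, 1, 3, 5, 1, 1, 5], 2)
lst[0]=2 == 2: 1 + count([5, 1, 3, 5, 1, 1, 5], 2)
lst[0]=5 != 2: 0 + count([1, 3, 5, 1, 1, 5], 2)
lst[0]=1 != 2: 0 + count([3, 5, 1, 1, 5], 2)
lst[0]=3 != 2: 0 + count([5, 1, 1, 5], 2)
lst[0]=5 != 2: 0 + count([1, 1, 5], 2)
lst[0]=1 != 2: 0 + count([1, 5], 2)
lst[0]=1 != 2: 0 + count([5], 2)
lst[0]=5 != 2: 0 + count([], 2)
= 1


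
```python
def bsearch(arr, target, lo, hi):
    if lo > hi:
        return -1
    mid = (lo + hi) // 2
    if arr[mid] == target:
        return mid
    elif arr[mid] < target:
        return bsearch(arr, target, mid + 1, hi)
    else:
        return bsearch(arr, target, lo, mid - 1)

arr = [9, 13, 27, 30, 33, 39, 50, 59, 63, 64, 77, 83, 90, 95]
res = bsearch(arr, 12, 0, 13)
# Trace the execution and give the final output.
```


bsearch(arr, 12, 0, 13)
lo=0, hi=13, mid=6, arr[mid]=50
50 > 12, search left half
lo=0, hi=5, mid=2, arr[mid]=27
27 > 12, search left half
lo=0, hi=1, mid=0, arr[mid]=9
9 < 12, search right half
lo=1, hi=1, mid=1, arr[mid]=13
13 > 12, search left half
lo > hi, target not found, return -1
= -1


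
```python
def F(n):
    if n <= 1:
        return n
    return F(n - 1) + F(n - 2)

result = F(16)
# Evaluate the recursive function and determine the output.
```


F(16)
= F(15) + F(14)
= (F(14) + F(13)) + F(14)
Computing bottom-up: F(0)=0, F(1)=1, F(2)=1, F(3)=2, F(4)=3, F(5)=5, F(6)=8, F(7)=13, F(8)=21, F(9)=34, F(10)=55, F(11)=89, F(12)=144, F(13)=233, F(14)=377, F(15)=610, F(16)=987
= 987


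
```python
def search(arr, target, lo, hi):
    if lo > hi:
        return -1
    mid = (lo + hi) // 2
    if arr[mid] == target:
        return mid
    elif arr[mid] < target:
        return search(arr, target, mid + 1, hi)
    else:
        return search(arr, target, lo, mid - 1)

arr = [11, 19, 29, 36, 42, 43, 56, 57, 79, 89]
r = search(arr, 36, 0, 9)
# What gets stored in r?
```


search(arr, 36, 0, 9)
lo=0, hi=9, mid=4, arr[mid]=42
42 > 36, search left half
lo=0, hi=3, mid=1, arr[mid]=19
19 < 36, search right half
lo=2, hi=3, mid=2, arr[mid]=29
29 < 36, search right half
lo=3, hi=3, mid=3, arr[mid]=36
arr[3] == 36, found at index 3
= 3


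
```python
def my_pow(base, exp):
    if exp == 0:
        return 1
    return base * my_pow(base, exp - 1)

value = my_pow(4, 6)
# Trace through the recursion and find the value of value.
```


my_pow(4, 6)
= 4 * my_pow(4, 5)
= 4 * 4 * my_pow(4, 4)
= 4 * 4 * 4 * my_pow(4, 3)
= 4 * 4 * 4 * 4 * my_pow(4, 2)
= 4 * 4 * 4 * 4 * 4 * my_pow(4, 1)
= 4 * 4 * 4 * 4 * 4 * 4 * my_pow(4, 0)
= 4 * 4 * 4 * 4 * 4 * 4 * 1
= 4096


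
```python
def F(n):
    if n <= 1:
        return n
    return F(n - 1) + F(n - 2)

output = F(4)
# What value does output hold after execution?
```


F(4)
= F(3) + F(2)
= (F(2) + F(1)) + F(2)
Computing bottom-up: F(0)=0, F(1)=1, F(2)=1, F(3)=2, F(4)=3
= 3


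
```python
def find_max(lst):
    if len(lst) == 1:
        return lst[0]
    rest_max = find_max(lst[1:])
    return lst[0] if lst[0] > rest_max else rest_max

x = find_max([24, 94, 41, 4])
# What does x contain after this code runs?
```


find_max([24, 94, 41, 4])
= compare 24 with find_max([94, 41, 4])
= compare 94 with find_max([41, 4])
= compare 41 with find_max([4])
Base: find_max([4]) = 4
compare 41 with 4: max = 41
compare 94 with 41: max = 94
compare 24 with 94: max = 94
= 94


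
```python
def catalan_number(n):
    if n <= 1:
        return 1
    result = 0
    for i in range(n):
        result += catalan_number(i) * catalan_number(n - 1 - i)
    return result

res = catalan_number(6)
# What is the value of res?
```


catalan_number(6)
= sum of catalan_number(i) * catalan_number(6-1-i) for i in 0..5
First compute sub-values bottom-up:
  catalan_number(0) = 1, catalan_number(1) = 1
  catalan_number(2) = 1*1 + 1*1 = 2
  catalan_number(3) = 1*2 + 1*1 + 2*1 = 5
  catalan_number(4) = 1*5 + 1*2 + 2*1 + 5*1 = 14
  catalan_number(5) = 1*14 + 1*5 + 2*2 + 5*1 + 14*1 = 42
Now catalan_number(6):
  catalan_number(0)*catalan_number(5) = 1*42 = 42
  catalan_number(1)*catalan_number(4) = 1*14 = 14
  catalan_number(2)*catalan_number(3) = 2*5 = 10
  catalan_number(3)*catalan_number(2) = 5*2 = 10
  catalan_number(4)*catalan_number(1) = 14*1 = 14
  catalan_number(5)*catalan_number(0) = 42*1 = 42
= 42 + 14 + 10 + 10 + 14 + 42
= 132


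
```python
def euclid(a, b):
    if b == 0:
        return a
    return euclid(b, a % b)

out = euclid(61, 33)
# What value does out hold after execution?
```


euclid(61, 33)
= euclid(33, 61 % 33) = euclid(33, 28)
= euclid(28, 33 % 28) = euclid(28, 5)
= euclid(5, 28 % 5) = euclid(5, 3)
= euclid(3, 5 % 3) = euclid(3, 2)
= euclid(2, 3 % 2) = euclid(2, 1)
= euclid(1, 2 % 1) = euclid(1, 0)
b == 0, return a = 1


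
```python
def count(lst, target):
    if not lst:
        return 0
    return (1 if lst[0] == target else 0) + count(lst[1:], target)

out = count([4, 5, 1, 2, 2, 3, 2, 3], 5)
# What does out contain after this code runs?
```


count([4, 5, 1, 2, 2, 3, 2, 3], 5)
lst[0]=4 != 5: 0 + count([5, 1, 2, 2, 3, 2, 3], 5)
lst[0]=5 == 5: 1 + count([1, 2, 2, 3, 2, 3], 5)
lst[0]=1 != 5: 0 + count([2, 2, 3, 2, 3], 5)
lst[0]=2 != 5: 0 + count([2, 3, 2, 3], 5)
lst[0]=2 != 5: 0 + count([3, 2, 3], 5)
lst[0]=3 != 5: 0 + count([2, 3], 5)
lst[0]=2 != 5: 0 + count([3], 5)
lst[0]=3 != 5: 0 + count([], 5)
= 1


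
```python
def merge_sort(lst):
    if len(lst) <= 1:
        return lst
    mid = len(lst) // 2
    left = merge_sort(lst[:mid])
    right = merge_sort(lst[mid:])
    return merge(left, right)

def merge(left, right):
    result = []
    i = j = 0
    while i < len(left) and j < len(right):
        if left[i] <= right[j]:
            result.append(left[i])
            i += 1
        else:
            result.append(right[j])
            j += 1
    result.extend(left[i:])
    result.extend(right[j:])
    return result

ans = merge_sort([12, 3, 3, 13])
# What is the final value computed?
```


merge_sort([12, 3, 3, 13])
Split into [12, 3] and [3, 13]
Left sorted: [3, 12]
Right sorted: [3, 13]
Merge [3, 12] and [3, 13]
= [3, 3, 12, 13]


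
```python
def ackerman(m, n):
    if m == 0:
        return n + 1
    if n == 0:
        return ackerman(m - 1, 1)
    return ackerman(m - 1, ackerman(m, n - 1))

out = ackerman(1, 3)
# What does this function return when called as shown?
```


ackerman(1, 3)
= ackerman(0, ackerman(1, 2))
First compute ackerman(1, 2) = 4
= ackerman(0, 4)
= 5


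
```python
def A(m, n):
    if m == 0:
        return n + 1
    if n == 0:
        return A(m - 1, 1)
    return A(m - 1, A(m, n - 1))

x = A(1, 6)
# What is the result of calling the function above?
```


A(1, 6)
= A(0, A(1, 5))
First compute A(1, 5) = 7
= A(0, 7)
= 8


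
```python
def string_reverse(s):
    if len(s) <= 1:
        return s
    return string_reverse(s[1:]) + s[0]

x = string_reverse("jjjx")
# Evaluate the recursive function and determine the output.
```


string_reverse("jjjx")
= string_reverse("jjx") + "j"
= string_reverse("jx") + "j" + "j"
= string_reverse("x") + "j" + "j" + "j"
= "x" + "j" + "j" + "j"
= "xjjj"


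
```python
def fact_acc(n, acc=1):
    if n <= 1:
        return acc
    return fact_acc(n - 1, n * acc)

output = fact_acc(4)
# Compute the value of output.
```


fact_acc(4, 1)
= fact_acc(3, 4 * 1) = fact_acc(3, 4)
= fact_acc(2, 3 * 4) = fact_acc(2, 12)
= fact_acc(1, 2 * 12) = fact_acc(1, 24)
n <= 1, return acc = 24


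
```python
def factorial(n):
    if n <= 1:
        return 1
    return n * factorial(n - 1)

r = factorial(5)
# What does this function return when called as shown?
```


factorial(5)
= 5 * factorial(4)
= 5 * 4 * factorial(3)
= 5 * 4 * 3 * factorial(2)
= 5 * 4 * 3 * 2 * factorial(1)
= 5 * 4 * 3 * 2 * 1
= 120


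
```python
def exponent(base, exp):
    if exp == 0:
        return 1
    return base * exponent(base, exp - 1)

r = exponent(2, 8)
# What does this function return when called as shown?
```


exponent(2, 8)
= 2 * exponent(2, 7)
= 2 * 2 * exponent(2, 6)
= 2 * 2 * 2 * exponent(2, 5)
= 2 * 2 * 2 * 2 * exponent(2, 4)
= 2 * 2 * 2 * 2 * 2 * exponent(2, 3)
= 2 * 2 * 2 * 2 * 2 * 2 * exponent(2, 2)
= 2 * 2 * 2 * 2 * 2 * 2 * 2 * exponent(2, 1)
= 2 * 2 * 2 * 2 * 2 * 2 * 2 * 2 * exponent(2, 0)
= 2 * 2 * 2 * 2 * 2 * 2 * 2 * 2 * 1
= 256


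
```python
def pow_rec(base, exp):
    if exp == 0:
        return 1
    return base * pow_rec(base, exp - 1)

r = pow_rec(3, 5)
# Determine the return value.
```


pow_rec(3, 5)
= 3 * pow_rec(3, 4)
= 3 * 3 * pow_rec(3, 3)
= 3 * 3 * 3 * pow_rec(3, 2)
= 3 * 3 * 3 * 3 * pow_rec(3, 1)
= 3 * 3 * 3 * 3 * 3 * pow_rec(3, 0)
= 3 * 3 * 3 * 3 * 3 * 1
= 243


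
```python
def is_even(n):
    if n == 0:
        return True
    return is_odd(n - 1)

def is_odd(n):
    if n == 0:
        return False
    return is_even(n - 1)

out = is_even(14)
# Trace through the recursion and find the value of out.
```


is_even(14)
= is_odd(13)
= is_even(12)
= is_odd(11)
= is_even(10)
= is_odd(9)
= is_even(8)
= is_odd(7)
= is_even(6)
= is_odd(5)
= is_even(4)
= is_odd(3)
= is_even(2)
= is_odd(1)
= is_even(0)
n == 0: return True
= True


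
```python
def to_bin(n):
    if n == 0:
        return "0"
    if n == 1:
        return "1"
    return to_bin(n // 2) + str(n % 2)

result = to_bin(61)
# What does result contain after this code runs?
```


to_bin(61)
= to_bin(30) + "1"
= to_bin(15) + "0" + "1"
= to_bin(7) + "1" + "0" + "1"
= to_bin(3) + "1" + "1" + "0" + "1"
= to_bin(1) + "1" + "1" + "1" + "0" + "1"
= "1" + "1" + "1" + "1" + "0" + "1"
= "111101"


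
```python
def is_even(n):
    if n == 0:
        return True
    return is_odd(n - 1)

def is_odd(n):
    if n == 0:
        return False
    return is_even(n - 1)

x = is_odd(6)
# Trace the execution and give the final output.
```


is_odd(6)
= is_even(5)
= is_odd(4)
= is_even(3)
= is_odd(2)
= is_even(1)
= is_odd(0)
n == 0: return False
= False


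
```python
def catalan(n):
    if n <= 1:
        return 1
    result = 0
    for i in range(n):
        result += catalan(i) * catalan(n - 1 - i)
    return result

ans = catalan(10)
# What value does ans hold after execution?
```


catalan(10)
= sum of catalan(i) * catalan(10-1-i) for i in 0..9
First compute sub-values bottom-up:
  catalan(0) = 1, catalan(1) = 1
  catalan(2) = 1*1 + 1*1 = 2
  catalan(3) = 1*2 + 1*1 + 2*1 = 5
  catalan(4) = 1*5 + 1*2 + 2*1 + 5*1 = 14
  catalan(5) = 1*14 + 1*5 + 2*2 + 5*1 + 14*1 = 42
  catalan(6) = 1*42 + 1*14 + 2*5 + 5*2 + 14*1 + 42*1 = 132
  catalan(7) = 1*132 + 1*42 + 2*14 + 5*5 + 14*2 + 42*1 + 132*1 = 429
  catalan(8) = 1*429 + 1*132 + 2*42 + 5*14 + 14*5 + 42*2 + 132*1 + 429*1 = 1430
  catalan(9) = 1*1430 + 1*429 + 2*132 + 5*42 + 14*14 + 42*5 + 132*2 + 429*1 + 1430*1 = 4862
Now catalan(10):
  catalan(0)*catalan(9) = 1*4862 = 4862
  catalan(1)*catalan(8) = 1*1430 = 1430
  catalan(2)*catalan(7) = 2*429 = 858
  catalan(3)*catalan(6) = 5*132 = 660
  catalan(4)*catalan(5) = 14*42 = 588
  catalan(5)*catalan(4) = 42*14 = 588
  catalan(6)*catalan(3) = 132*5 = 660
  catalan(7)*catalan(2) = 429*2 = 858
  catalan(8)*catalan(1) = 1430*1 = 1430
  catalan(9)*catalan(0) = 4862*1 = 4862
= 4862 + 1430 + 858 + 660 + 588 + 588 + 660 + 858 + 1430 + 4862
= 16796


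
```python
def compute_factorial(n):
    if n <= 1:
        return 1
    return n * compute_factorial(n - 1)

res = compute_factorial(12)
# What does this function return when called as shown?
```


compute_factorial(12)
= 12 * compute_factorial(11)
= 12 * 11 * compute_factorial(10)
= 12 * 11 * 10 * compute_factorial(9)
= 12 * 11 * 10 * 9 * compute_factorial(8)
= 12 * 11 * 10 * 9 * 8 * compute_factorial(7)
= 12 * 11 * 10 * 9 * 8 * 7 * compute_factorial(6)
= 12 * 11 * 10 * 9 * 8 * 7 * 6 * compute_factorial(5)
= 12 * 11 * 10 * 9 * 8 * 7 * 6 * 5 * compute_factorial(4)
= 12 * 11 * 10 * 9 * 8 * 7 * 6 * 5 * 4 * compute_factorial(3)
= 12 * 11 * 10 * 9 * 8 * 7 * 6 * 5 * 4 * 3 * compute_factorial(2)
= 12 * 11 * 10 * 9 * 8 * 7 * 6 * 5 * 4 * 3 * 2 * compute_factorial(1)
= 12 * 11 * 10 * 9 * 8 * 7 * 6 * 5 * 4 * 3 * 2 * 1
= 479001600


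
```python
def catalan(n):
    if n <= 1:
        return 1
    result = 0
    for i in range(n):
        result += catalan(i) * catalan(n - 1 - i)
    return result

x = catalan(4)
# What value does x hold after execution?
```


catalan(4)
= sum of catalan(i) * catalan(4-1-i) for i in 0..3
First compute sub-values bottom-up:
  catalan(0) = 1, catalan(1) = 1
  catalan(2) = 1*1 + 1*1 = 2
  catalan(3) = 1*2 + 1*1 + 2*1 = 5
Now catalan(4):
  catalan(0)*catalan(3) = 1*5 = 5
  catalan(1)*catalan(2) = 1*2 = 2
  catalan(2)*catalan(1) = 2*1 = 2
  catalan(3)*catalan(0) = 5*1 = 5
= 5 + 2 + 2 + 5
= 14


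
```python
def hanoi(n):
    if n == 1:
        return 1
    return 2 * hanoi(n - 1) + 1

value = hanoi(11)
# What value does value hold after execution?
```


hanoi(11)
= 2 * hanoi(10) + 1
= 2 * (2 * hanoi(9) + 1) + 1
= 2 * (2 * (2 * hanoi(8) + 1) + 1) + 1
= 2 * (2 * (2 * (2 * hanoi(7) + 1) + 1) + 1) + 1
= 2 * (2 * (2 * (2 * (2 * hanoi(6) + 1) + 1) + 1) + 1) + 1
= 2 * (2 * (2 * (2 * (2 * (2 * hanoi(5) + 1) + 1) + 1) + 1) + 1) + 1
= 2 * (2 * (2 * (2 * (2 * (2 * (2 * hanoi(4) + 1) + 1) + 1) + 1) + 1) + 1) + 1
= 2 * (2 * (2 * (2 * (2 * (2 * (2 * (2 * hanoi(3) + 1) + 1) + 1) + 1) + 1) + 1) + 1) + 1
= 2 * (2 * (2 * (2 * (2 * (2 * (2 * (2 * (2 * hanoi(2) + 1) + 1) + 1) + 1) + 1) + 1) + 1) + 1) + 1
= 2 * (2 * (2 * (2 * (2 * (2 * (2 * (2 * (2 * (2 * hanoi(1) + 1) + 1) + 1) + 1) + 1) + 1) + 1) + 1) + 1) + 1
Now compute bottom-up:
hanoi(1) = 1
hanoi(2) = 2 * 1 + 1 = 3
hanoi(3) = 2 * 3 + 1 = 7
hanoi(4) = 2 * 7 + 1 = 15
hanoi(5) = 2 * 15 + 1 = 31
hanoi(6) = 2 * 31 + 1 = 63
hanoi(7) = 2 * 63 + 1 = 127
hanoi(8) = 2 * 127 + 1 = 255
hanoi(9) = 2 * 255 + 1 = 511
hanoi(10) = 2 * 511 + 1 = 1023
hanoi(11) = 2 * 1023 + 1 = 2047
= 2047


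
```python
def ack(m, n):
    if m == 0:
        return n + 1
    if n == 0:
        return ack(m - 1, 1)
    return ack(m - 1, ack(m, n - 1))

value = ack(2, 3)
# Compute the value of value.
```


ack(2, 3)
= ack(1, ack(2, 2))
First compute ack(2, 2) = 7
= ack(1, 7)
= 9


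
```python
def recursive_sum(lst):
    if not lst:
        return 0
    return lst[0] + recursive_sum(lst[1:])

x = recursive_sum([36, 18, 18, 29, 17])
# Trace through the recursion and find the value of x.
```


recursive_sum([36, 18, 18, 29, 17])
= 36 + recursive_sum([18, 18, 29, 17])
= 36 + 18 + recursive_sum([18, 29, 17])
= 36 + 18 + 18 + recursive_sum([29, 17])
= 36 + 18 + 18 + 29 + recursive_sum([17])
= 36 + 18 + 18 + 29 + 17 + recursive_sum([])
= 36 + 18 + 18 + 29 + 17 + 0
= 118


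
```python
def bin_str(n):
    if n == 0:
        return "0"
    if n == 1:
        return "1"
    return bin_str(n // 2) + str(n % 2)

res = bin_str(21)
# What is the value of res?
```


bin_str(21)
= bin_str(10) + "1"
= bin_str(5) + "0" + "1"
= bin_str(2) + "1" + "0" + "1"
= bin_str(1) + "0" + "1" + "0" + "1"
= "1" + "0" + "1" + "0" + "1"
= "10101"


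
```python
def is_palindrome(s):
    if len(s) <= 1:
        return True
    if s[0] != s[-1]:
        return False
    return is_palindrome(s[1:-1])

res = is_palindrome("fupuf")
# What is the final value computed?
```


is_palindrome("fupuf")
"fupuf": s[0]='f' == s[-1]='f' -> is_palindrome("upu")
"upu": s[0]='u' == s[-1]='u' -> is_palindrome("p")
"p": len <= 1 -> True
= True


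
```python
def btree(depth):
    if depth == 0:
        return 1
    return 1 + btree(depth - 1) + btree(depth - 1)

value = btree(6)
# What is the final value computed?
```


btree(6)
= 1 + btree(5) + btree(5)
= 1 + 2 * btree(5)
btree(k) = 2^(k+1) - 1
btree(0) = 1
btree(1) = 3
btree(2) = 7
btree(3) = 15
btree(4) = 31
btree(6) = 2^7 - 1 = 127


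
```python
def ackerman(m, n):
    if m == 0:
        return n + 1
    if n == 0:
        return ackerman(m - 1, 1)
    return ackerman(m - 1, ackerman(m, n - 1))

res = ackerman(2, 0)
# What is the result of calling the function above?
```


ackerman(2, 0)
n == 0: return ackerman(1, 1)
= ackerman(1, 1) = 3
= 3


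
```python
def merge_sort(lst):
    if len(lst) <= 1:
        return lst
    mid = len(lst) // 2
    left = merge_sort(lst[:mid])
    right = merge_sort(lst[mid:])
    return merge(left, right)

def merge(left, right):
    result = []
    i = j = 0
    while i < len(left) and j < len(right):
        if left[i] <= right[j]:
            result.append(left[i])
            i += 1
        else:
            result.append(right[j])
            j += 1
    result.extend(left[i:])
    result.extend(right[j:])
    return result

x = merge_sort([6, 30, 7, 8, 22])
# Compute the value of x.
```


merge_sort([6, 30, 7, 8, 22])
Split into [6, 30] and [7, 8, 22]
Left sorted: [6, 30]
Right sorted: [7, 8, 22]
Merge [6, 30] and [7, 8, 22]
= [6, 7, 8, 22, 30]


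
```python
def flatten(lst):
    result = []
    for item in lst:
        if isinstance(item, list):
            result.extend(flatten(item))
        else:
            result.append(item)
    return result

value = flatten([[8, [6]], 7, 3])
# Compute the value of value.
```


flatten([[8, [6]], 7, 3])
Processing each element:
  [8, [6]] is a list -> flatten recursively -> [8, 6]
  7 is not a list -> append 7
  3 is not a list -> append 3
= [8, 6, 7, 3]


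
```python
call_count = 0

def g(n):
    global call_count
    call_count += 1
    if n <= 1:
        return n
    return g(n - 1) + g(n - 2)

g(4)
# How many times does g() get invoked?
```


g(4) calls g(3) and g(2); each non-base call branches into two more.
Let C(k) = total number of calls made by g(k), including the call to g(k) itself.
Base cases: C(0) = 1, C(1) = 1
Recurrence: C(k) = 1 + C(k-1) + C(k-2)
  C(2) = 1 + C(1) + C(0) = 1 + 1 + 1 = 3
  C(3) = 1 + C(2) + C(1) = 1 + 3 + 1 = 5
  C(4) = 1 + C(3) + C(2) = 1 + 5 + 3 = 9
Total calls = C(4) = 9


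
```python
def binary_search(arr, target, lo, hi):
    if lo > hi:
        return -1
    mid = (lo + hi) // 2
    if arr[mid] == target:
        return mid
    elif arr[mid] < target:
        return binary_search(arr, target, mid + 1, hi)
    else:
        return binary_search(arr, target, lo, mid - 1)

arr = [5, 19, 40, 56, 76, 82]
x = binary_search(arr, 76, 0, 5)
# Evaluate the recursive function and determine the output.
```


binary_search(arr, 76, 0, 5)
lo=0, hi=5, mid=2, arr[mid]=40
40 < 76, search right half
lo=3, hi=5, mid=4, arr[mid]=76
arr[4] == 76, found at index 4
= 4


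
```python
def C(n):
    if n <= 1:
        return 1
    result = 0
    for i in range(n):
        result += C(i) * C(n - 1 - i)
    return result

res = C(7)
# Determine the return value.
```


C(7)
= sum of C(i) * C(7-1-i) for i in 0..6
First compute sub-values bottom-up:
  C(0) = 1, C(1) = 1
  C(2) = 1*1 + 1*1 = 2
  C(3) = 1*2 + 1*1 + 2*1 = 5
  C(4) = 1*5 + 1*2 + 2*1 + 5*1 = 14
  C(5) = 1*14 + 1*5 + 2*2 + 5*1 + 14*1 = 42
  C(6) = 1*42 + 1*14 + 2*5 + 5*2 + 14*1 + 42*1 = 132
Now C(7):
  C(0)*C(6) = 1*132 = 132
  C(1)*C(5) = 1*42 = 42
  C(2)*C(4) = 2*14 = 28
  C(3)*C(3) = 5*5 = 25
  C(4)*C(2) = 14*2 = 28
  C(5)*C(1) = 42*1 = 42
  C(6)*C(0) = 132*1 = 132
= 132 + 42 + 28 + 25 + 28 + 42 + 132
= 429


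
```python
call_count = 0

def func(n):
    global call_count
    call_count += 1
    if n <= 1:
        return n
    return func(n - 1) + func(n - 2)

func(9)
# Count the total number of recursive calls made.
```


func(9) calls func(8) and func(7); each non-base call branches into two more.
Let C(k) = total number of calls made by func(k), including the call to func(k) itself.
Base cases: C(0) = 1, C(1) = 1
Recurrence: C(k) = 1 + C(k-1) + C(k-2)
  C(2) = 1 + C(1) + C(0) = 1 + 1 + 1 = 3
  C(3) = 1 + C(2) + C(1) = 1 + 3 + 1 = 5
  C(4) = 1 + C(3) + C(2) = 1 + 5 + 3 = 9
  C(5) = 1 + C(4) + C(3) = 1 + 9 + 5 = 15
  C(6) = 1 + C(5) + C(4) = 1 + 15 + 9 = 25
  C(7) = 1 + C(6) + C(5) = 1 + 25 + 15 = 41
  C(8) = 1 + C(7) + C(6) = 1 + 41 + 25 = 67
  C(9) = 1 + C(8) + C(7) = 1 + 67 + 41 = 109
Total calls = C(9) = 109


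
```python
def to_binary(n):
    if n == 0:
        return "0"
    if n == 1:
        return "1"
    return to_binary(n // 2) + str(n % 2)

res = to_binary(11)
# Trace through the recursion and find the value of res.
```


to_binary(11)
= to_binary(5) + "1"
= to_binary(2) + "1" + "1"
= to_binary(1) + "0" + "1" + "1"
= "1" + "0" + "1" + "1"
= "1011"


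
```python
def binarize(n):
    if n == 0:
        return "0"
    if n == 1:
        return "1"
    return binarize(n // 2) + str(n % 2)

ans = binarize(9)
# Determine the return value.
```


binarize(9)
= binarize(4) + "1"
= binarize(2) + "0" + "1"
= binarize(1) + "0" + "0" + "1"
= "1" + "0" + "0" + "1"
= "1001"


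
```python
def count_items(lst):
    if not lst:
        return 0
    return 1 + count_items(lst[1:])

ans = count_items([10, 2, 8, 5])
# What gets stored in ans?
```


count_items([10, 2, 8, 5])
= 1 + count_items([2, 8, 5])
= 1 + 1 + count_items([8, 5])
= 1 + 1 + 1 + count_items([5])
= 1 + 1 + 1 + 1 + count_items([])
= 1 + 1 + 1 + 1 + 0
= 4


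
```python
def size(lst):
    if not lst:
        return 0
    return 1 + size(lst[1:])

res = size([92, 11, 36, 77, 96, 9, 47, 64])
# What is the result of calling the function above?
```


size([92, 11, 36, 77, 96, 9, 47, 64])
= 1 + size([11, 36, 77, 96, 9, 47, 64])
= 1 + 1 + size([36, 77, 96, 9, 47, 64])
= 1 + 1 + 1 + size([77, 96, 9, 47, 64])
= 1 + 1 + 1 + 1 + size([96, 9, 47, 64])
= 1 + 1 + 1 + 1 + 1 + size([9, 47, 64])
= 1 + 1 + 1 + 1 + 1 + 1 + size([47, 64])
= 1 + 1 + 1 + 1 + 1 + 1 + 1 + size([64])
= 1 + 1 + 1 + 1 + 1 + 1 + 1 + 1 + size([])
= 1 + 1 + 1 + 1 + 1 + 1 + 1 + 1 + 0
= 8


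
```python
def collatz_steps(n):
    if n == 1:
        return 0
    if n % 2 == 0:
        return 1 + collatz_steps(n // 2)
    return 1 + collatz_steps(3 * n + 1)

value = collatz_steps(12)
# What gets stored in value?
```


collatz_steps(12)
12 is even -> collatz_steps(6)
6 is even -> collatz_steps(3)
3 is odd -> 3*3+1 = 10 -> collatz_steps(10)
10 is even -> collatz_steps(5)
5 is odd -> 3*5+1 = 16 -> collatz_steps(16)
16 is even -> collatz_steps(8)
8 is even -> collatz_steps(4)
4 is even -> collatz_steps(2)
2 is even -> collatz_steps(1)
Reached 1 after 9 steps
= 9


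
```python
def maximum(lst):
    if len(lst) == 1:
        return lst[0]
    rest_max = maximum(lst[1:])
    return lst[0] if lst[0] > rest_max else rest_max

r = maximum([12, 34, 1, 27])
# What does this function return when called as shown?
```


maximum([12, 34, 1, 27])
= compare 12 with maximum([34, 1, 27])
= compare 34 with maximum([1, 27])
= compare 1 with maximum([27])
Base: maximum([27]) = 27
compare 1 with 27: max = 27
compare 34 with 27: max = 34
compare 12 with 34: max = 34
= 34


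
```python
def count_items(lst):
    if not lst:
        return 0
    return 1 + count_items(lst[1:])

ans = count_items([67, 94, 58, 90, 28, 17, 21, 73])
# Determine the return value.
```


count_items([67, 94, 58, 90, 28, 17, 21, 73])
= 1 + count_items([94, 58, 90, 28, 17, 21, 73])
= 1 + 1 + count_items([58, 90, 28, 17, 21, 73])
= 1 + 1 + 1 + count_items([90, 28, 17, 21, 73])
= 1 + 1 + 1 + 1 + count_items([28, 17, 21, 73])
= 1 + 1 + 1 + 1 + 1 + count_items([17, 21, 73])
= 1 + 1 + 1 + 1 + 1 + 1 + count_items([21, 73])
= 1 + 1 + 1 + 1 + 1 + 1 + 1 + count_items([73])
= 1 + 1 + 1 + 1 + 1 + 1 + 1 + 1 + count_items([])
= 1 + 1 + 1 + 1 + 1 + 1 + 1 + 1 + 0
= 8


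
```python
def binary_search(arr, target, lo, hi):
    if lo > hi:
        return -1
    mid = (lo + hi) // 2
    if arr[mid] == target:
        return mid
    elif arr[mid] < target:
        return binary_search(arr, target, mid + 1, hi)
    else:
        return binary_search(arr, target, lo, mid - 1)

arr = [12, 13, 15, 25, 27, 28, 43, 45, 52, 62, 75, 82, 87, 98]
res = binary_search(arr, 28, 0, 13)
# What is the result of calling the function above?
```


binary_search(arr, 28, 0, 13)
lo=0, hi=13, mid=6, arr[mid]=43
43 > 28, search left half
lo=0, hi=5, mid=2, arr[mid]=15
15 < 28, search right half
lo=3, hi=5, mid=4, arr[mid]=27
27 < 28, search right half
lo=5, hi=5, mid=5, arr[mid]=28
arr[5] == 28, found at index 5
= 5


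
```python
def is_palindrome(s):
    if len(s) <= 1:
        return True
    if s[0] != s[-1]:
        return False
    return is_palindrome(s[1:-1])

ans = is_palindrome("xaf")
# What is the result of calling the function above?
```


is_palindrome("xaf")
"xaf": s[0]='x' != s[-1]='f' -> False
= False


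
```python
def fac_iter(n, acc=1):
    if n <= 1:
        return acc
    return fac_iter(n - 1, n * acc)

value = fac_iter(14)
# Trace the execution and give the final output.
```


fac_iter(14, 1)
= fac_iter(13, 14 * 1) = fac_iter(13, 14)
= fac_iter(12, 13 * 14) = fac_iter(12, 182)
= fac_iter(11, 12 * 182) = fac_iter(11, 2184)
= fac_iter(10, 11 * 2184) = fac_iter(10, 24024)
= fac_iter(9, 10 * 24024) = fac_iter(9, 240240)
= fac_iter(8, 9 * 240240) = fac_iter(8, 2162160)
= fac_iter(7, 8 * 2162160) = fac_iter(7, 17297280)
= fac_iter(6, 7 * 17297280) = fac_iter(6, 121080960)
= fac_iter(5, 6 * 121080960) = fac_iter(5, 726485760)
= fac_iter(4, 5 * 726485760) = fac_iter(4, 3632428800)
= fac_iter(3, 4 * 3632428800) = fac_iter(3, 14529715200)
= fac_iter(2, 3 * 14529715200) = fac_iter(2, 43589145600)
= fac_iter(1, 2 * 43589145600) = fac_iter(1, 87178291200)
n <= 1, return acc = 87178291200


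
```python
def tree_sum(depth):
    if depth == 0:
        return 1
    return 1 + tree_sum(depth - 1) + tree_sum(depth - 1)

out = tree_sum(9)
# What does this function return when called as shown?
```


tree_sum(9)
= 1 + tree_sum(8) + tree_sum(8)
= 1 + 2 * tree_sum(8)
tree_sum(k) = 2^(k+1) - 1
tree_sum(0) = 1
tree_sum(1) = 3
tree_sum(2) = 7
tree_sum(3) = 15
tree_sum(4) = 31
tree_sum(9) = 2^10 - 1 = 1023


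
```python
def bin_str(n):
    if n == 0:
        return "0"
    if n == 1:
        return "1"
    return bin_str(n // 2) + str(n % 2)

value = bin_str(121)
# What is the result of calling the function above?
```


bin_str(121)
= bin_str(60) + "1"
= bin_str(30) + "0" + "1"
= bin_str(15) + "0" + "0" + "1"
= bin_str(7) + "1" + "0" + "0" + "1"
= bin_str(3) + "1" + "1" + "0" + "0" + "1"
= bin_str(1) + "1" + "1" + "1" + "0" + "0" + "1"
= "1" + "1" + "1" + "1" + "0" + "0" + "1"
= "1111001"


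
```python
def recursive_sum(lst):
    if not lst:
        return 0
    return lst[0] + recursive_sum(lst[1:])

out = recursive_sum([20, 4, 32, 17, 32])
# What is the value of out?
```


recursive_sum([20, 4, 32, 17, 32])
= 20 + recursive_sum([4, 32, 17, 32])
= 20 + 4 + recursive_sum([32, 17, 32])
= 20 + 4 + 32 + recursive_sum([17, 32])
= 20 + 4 + 32 + 17 + recursive_sum([32])
= 20 + 4 + 32 + 17 + 32 + recursive_sum([])
= 20 + 4 + 32 + 17 + 32 + 0
= 105


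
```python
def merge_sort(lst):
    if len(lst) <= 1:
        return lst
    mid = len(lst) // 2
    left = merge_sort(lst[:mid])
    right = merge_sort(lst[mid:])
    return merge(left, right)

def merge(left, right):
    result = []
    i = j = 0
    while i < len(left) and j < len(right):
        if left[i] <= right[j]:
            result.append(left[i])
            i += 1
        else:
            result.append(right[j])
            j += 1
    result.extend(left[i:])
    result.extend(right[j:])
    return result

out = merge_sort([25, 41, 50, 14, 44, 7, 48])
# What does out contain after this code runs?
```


merge_sort([25, 41, 50, 14, 44, 7, 48])
Split into [25, 41, 50] and [14, 44, 7, 48]
Left sorted: [25, 41, 50]
Right sorted: [7, 14, 44, 48]
Merge [25, 41, 50] and [7, 14, 44, 48]
= [7, 14, 25, 41, 44, 48, 50]


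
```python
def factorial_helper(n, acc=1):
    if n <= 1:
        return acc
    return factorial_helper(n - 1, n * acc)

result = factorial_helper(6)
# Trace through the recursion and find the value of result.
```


factorial_helper(6, 1)
= factorial_helper(5, 6 * 1) = factorial_helper(5, 6)
= factorial_helper(4, 5 * 6) = factorial_helper(4, 30)
= factorial_helper(3, 4 * 30) = factorial_helper(3, 120)
= factorial_helper(2, 3 * 120) = factorial_helper(2, 360)
= factorial_helper(1, 2 * 360) = factorial_helper(1, 720)
n <= 1, return acc = 720


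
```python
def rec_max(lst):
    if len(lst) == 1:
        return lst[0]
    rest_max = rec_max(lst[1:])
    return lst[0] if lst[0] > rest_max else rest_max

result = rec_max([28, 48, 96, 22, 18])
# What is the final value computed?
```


rec_max([28, 48, 96, 22, 18])
= compare 28 with rec_max([48, 96, 22, 18])
= compare 48 with rec_max([96, 22, 18])
= compare 96 with rec_max([22, 18])
= compare 22 with rec_max([18])
Base: rec_max([18]) = 18
compare 22 with 18: max = 22
compare 96 with 22: max = 96
compare 48 with 96: max = 96
compare 28 with 96: max = 96
= 96


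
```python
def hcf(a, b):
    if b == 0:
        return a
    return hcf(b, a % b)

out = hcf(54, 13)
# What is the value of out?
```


hcf(54, 13)
= hcf(13, 54 % 13) = hcf(13, 2)
= hcf(2, 13 % 2) = hcf(2, 1)
= hcf(1, 2 % 1) = hcf(1, 0)
b == 0, return a = 1


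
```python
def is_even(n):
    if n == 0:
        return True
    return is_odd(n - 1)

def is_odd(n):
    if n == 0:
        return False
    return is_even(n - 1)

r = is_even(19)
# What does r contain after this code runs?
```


is_even(19)
= is_odd(18)
= is_even(17)
= is_odd(16)
= is_even(15)
= is_odd(14)
= is_even(13)
= is_odd(12)
= is_even(11)
= is_odd(10)
= is_even(9)
= is_odd(8)
= is_even(7)
= is_odd(6)
= is_even(5)
= is_odd(4)
= is_even(3)
= is_odd(2)
= is_even(1)
= is_odd(0)
n == 0: return False
= False


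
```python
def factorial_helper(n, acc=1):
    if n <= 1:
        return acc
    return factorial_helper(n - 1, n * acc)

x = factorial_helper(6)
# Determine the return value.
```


factorial_helper(6, 1)
= factorial_helper(5, 6 * 1) = factorial_helper(5, 6)
= factorial_helper(4, 5 * 6) = factorial_helper(4, 30)
= factorial_helper(3, 4 * 30) = factorial_helper(3, 120)
= factorial_helper(2, 3 * 120) = factorial_helper(2, 360)
= factorial_helper(1, 2 * 360) = factorial_helper(1, 720)
n <= 1, return acc = 720


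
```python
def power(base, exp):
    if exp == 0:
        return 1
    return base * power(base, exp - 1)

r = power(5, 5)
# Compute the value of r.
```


power(5, 5)
= 5 * power(5, 4)
= 5 * 5 * power(5, 3)
= 5 * 5 * 5 * power(5, 2)
= 5 * 5 * 5 * 5 * power(5, 1)
= 5 * 5 * 5 * 5 * 5 * power(5, 0)
= 5 * 5 * 5 * 5 * 5 * 1
= 3125


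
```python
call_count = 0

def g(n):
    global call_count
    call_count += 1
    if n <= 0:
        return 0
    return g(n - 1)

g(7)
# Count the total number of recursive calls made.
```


g(7) calls g(6) calls ... calls g(0)
Total calls: 7 + 1 (for base case) = 8


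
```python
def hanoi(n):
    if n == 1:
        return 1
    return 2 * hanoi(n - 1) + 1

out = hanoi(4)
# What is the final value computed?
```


hanoi(4)
= 2 * hanoi(3) + 1
= 2 * (2 * hanoi(2) + 1) + 1
= 2 * (2 * (2 * hanoi(1) + 1) + 1) + 1
Now compute bottom-up:
hanoi(1) = 1
hanoi(2) = 2 * 1 + 1 = 3
hanoi(3) = 2 * 3 + 1 = 7
hanoi(4) = 2 * 7 + 1 = 15
= 15


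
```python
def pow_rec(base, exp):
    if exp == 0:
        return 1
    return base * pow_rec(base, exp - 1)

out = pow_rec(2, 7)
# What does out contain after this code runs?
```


pow_rec(2, 7)
= 2 * pow_rec(2, 6)
= 2 * 2 * pow_rec(2, 5)
= 2 * 2 * 2 * pow_rec(2, 4)
= 2 * 2 * 2 * 2 * pow_rec(2, 3)
= 2 * 2 * 2 * 2 * 2 * pow_rec(2, 2)
= 2 * 2 * 2 * 2 * 2 * 2 * pow_rec(2, 1)
= 2 * 2 * 2 * 2 * 2 * 2 * 2 * pow_rec(2, 0)
= 2 * 2 * 2 * 2 * 2 * 2 * 2 * 1
= 128


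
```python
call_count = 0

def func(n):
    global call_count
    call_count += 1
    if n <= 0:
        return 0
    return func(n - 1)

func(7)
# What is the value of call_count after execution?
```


func(7) calls func(6) calls ... calls func(0)
Total calls: 7 + 1 (for base case) = 8


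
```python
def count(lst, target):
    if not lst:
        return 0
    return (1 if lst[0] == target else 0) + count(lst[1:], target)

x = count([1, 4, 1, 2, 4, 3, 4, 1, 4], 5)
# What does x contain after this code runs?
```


count([1, 4, 1, 2, 4, 3, 4, 1, 4], 5)
lst[0]=1 != 5: 0 + count([4, 1, 2, 4, 3, 4, 1, 4], 5)
lst[0]=4 != 5: 0 + count([1, 2, 4, 3, 4, 1, 4], 5)
lst[0]=1 != 5: 0 + count([2, 4, 3, 4, 1, 4], 5)
lst[0]=2 != 5: 0 + count([4, 3, 4, 1, 4], 5)
lst[0]=4 != 5: 0 + count([3, 4, 1, 4], 5)
lst[0]=3 != 5: 0 + count([4, 1, 4], 5)
lst[0]=4 != 5: 0 + count([1, 4], 5)
lst[0]=1 != 5: 0 + count([4], 5)
lst[0]=4 != 5: 0 + count([], 5)
= 0


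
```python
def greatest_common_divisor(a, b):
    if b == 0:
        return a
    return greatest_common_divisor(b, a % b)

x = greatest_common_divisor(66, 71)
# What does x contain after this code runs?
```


greatest_common_divisor(66, 71)
= greatest_common_divisor(71, 66 % 71) = greatest_common_divisor(71, 66)
= greatest_common_divisor(66, 71 % 66) = greatest_common_divisor(66, 5)
= greatest_common_divisor(5, 66 % 5) = greatest_common_divisor(5, 1)
= greatest_common_divisor(1, 5 % 1) = greatest_common_divisor(1, 0)
b == 0, return a = 1


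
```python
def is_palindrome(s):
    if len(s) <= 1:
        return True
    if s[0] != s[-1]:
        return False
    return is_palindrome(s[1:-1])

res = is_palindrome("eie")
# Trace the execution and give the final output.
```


is_palindrome("eie")
"eie": s[0]='e' == s[-1]='e' -> is_palindrome("i")
"i": len <= 1 -> True
= True


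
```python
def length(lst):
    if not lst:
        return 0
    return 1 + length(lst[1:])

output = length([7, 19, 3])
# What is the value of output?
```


length([7, 19, 3])
= 1 + length([19, 3])
= 1 + 1 + length([3])
= 1 + 1 + 1 + length([])
= 1 + 1 + 1 + 0
= 3


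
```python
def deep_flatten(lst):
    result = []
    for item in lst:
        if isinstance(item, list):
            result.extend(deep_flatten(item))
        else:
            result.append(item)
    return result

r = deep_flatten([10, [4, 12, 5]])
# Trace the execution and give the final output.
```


deep_flatten([10, [4, 12, 5]])
Processing each element:
  10 is not a list -> append 10
  [4, 12, 5] is a list -> deep_flatten recursively -> [4, 12, 5]
= [10, 4, 12, 5]


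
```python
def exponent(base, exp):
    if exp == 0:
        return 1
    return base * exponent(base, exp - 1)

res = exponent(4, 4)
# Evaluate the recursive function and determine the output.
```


exponent(4, 4)
= 4 * exponent(4, 3)
= 4 * 4 * exponent(4, 2)
= 4 * 4 * 4 * exponent(4, 1)
= 4 * 4 * 4 * 4 * exponent(4, 0)
= 4 * 4 * 4 * 4 * 1
= 256


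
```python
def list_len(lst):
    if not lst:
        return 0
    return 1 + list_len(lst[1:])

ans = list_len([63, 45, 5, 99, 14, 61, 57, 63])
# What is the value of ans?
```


list_len([63, 45, 5, 99, 14, 61, 57, 63])
= 1 + list_len([45, 5, 99, 14, 61, 57, 63])
= 1 + 1 + list_len([5, 99, 14, 61, 57, 63])
= 1 + 1 + 1 + list_len([99, 14, 61, 57, 63])
= 1 + 1 + 1 + 1 + list_len([14, 61, 57, 63])
= 1 + 1 + 1 + 1 + 1 + list_len([61, 57, 63])
= 1 + 1 + 1 + 1 + 1 + 1 + list_len([57, 63])
= 1 + 1 + 1 + 1 + 1 + 1 + 1 + list_len([63])
= 1 + 1 + 1 + 1 + 1 + 1 + 1 + 1 + list_len([])
= 1 + 1 + 1 + 1 + 1 + 1 + 1 + 1 + 0
= 8


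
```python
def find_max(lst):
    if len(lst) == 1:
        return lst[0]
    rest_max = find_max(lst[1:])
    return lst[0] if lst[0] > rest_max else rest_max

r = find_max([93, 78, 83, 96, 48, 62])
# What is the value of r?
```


find_max([93, 78, 83, 96, 48, 62])
= compare 93 with find_max([78, 83, 96, 48, 62])
= compare 78 with find_max([83, 96, 48, 62])
= compare 83 with find_max([96, 48, 62])
= compare 96 with find_max([48, 62])
= compare 48 with find_max([62])
Base: find_max([62]) = 62
compare 48 with 62: max = 62
compare 96 with 62: max = 96
compare 83 with 96: max = 96
compare 78 with 96: max = 96
compare 93 with 96: max = 96
= 96


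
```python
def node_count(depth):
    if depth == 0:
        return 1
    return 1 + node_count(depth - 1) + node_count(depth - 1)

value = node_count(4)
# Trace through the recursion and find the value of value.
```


node_count(4)
= 1 + node_count(3) + node_count(3)
= 1 + 2 * node_count(3)
node_count(k) = 2^(k+1) - 1
node_count(0) = 1
node_count(1) = 3
node_count(2) = 7
node_count(3) = 15
node_count(4) = 31
node_count(4) = 2^5 - 1 = 31


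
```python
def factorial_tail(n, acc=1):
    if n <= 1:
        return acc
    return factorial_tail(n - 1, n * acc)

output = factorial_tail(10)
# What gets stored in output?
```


factorial_tail(10, 1)
= factorial_tail(9, 10 * 1) = factorial_tail(9, 10)
= factorial_tail(8, 9 * 10) = factorial_tail(8, 90)
= factorial_tail(7, 8 * 90) = factorial_tail(7, 720)
= factorial_tail(6, 7 * 720) = factorial_tail(6, 5040)
= factorial_tail(5, 6 * 5040) = factorial_tail(5, 30240)
= factorial_tail(4, 5 * 30240) = factorial_tail(4, 151200)
= factorial_tail(3, 4 * 151200) = factorial_tail(3, 604800)
= factorial_tail(2, 3 * 604800) = factorial_tail(2, 1814400)
= factorial_tail(1, 2 * 1814400) = factorial_tail(1, 3628800)
n <= 1, return acc = 3628800


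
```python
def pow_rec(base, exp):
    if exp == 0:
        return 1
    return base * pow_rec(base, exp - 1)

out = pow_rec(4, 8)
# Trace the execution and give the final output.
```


pow_rec(4, 8)
= 4 * pow_rec(4, 7)
= 4 * 4 * pow_rec(4, 6)
= 4 * 4 * 4 * pow_rec(4, 5)
= 4 * 4 * 4 * 4 * pow_rec(4, 4)
= 4 * 4 * 4 * 4 * 4 * pow_rec(4, 3)
= 4 * 4 * 4 * 4 * 4 * 4 * pow_rec(4, 2)
= 4 * 4 * 4 * 4 * 4 * 4 * 4 * pow_rec(4, 1)
= 4 * 4 * 4 * 4 * 4 * 4 * 4 * 4 * pow_rec(4, 0)
= 4 * 4 * 4 * 4 * 4 * 4 * 4 * 4 * 1
= 65536


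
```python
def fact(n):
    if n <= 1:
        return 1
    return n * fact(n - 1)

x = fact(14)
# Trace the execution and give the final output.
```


fact(14)
= 14 * fact(13)
= 14 * 13 * fact(12)
= 14 * 13 * 12 * fact(11)
= 14 * 13 * 12 * 11 * fact(10)
= 14 * 13 * 12 * 11 * 10 * fact(9)
= 14 * 13 * 12 * 11 * 10 * 9 * fact(8)
= 14 * 13 * 12 * 11 * 10 * 9 * 8 * fact(7)
= 14 * 13 * 12 * 11 * 10 * 9 * 8 * 7 * fact(6)
= 14 * 13 * 12 * 11 * 10 * 9 * 8 * 7 * 6 * fact(5)
= 14 * 13 * 12 * 11 * 10 * 9 * 8 * 7 * 6 * 5 * fact(4)
= 14 * 13 * 12 * 11 * 10 * 9 * 8 * 7 * 6 * 5 * 4 * fact(3)
= 14 * 13 * 12 * 11 * 10 * 9 * 8 * 7 * 6 * 5 * 4 * 3 * fact(2)
= 14 * 13 * 12 * 11 * 10 * 9 * 8 * 7 * 6 * 5 * 4 * 3 * 2 * fact(1)
= 14 * 13 * 12 * 11 * 10 * 9 * 8 * 7 * 6 * 5 * 4 * 3 * 2 * 1
= 87178291200


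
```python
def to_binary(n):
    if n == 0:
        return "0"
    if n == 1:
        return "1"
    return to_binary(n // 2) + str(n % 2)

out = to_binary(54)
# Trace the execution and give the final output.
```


to_binary(54)
= to_binary(27) + "0"
= to_binary(13) + "1" + "0"
= to_binary(6) + "1" + "1" + "0"
= to_binary(3) + "0" + "1" + "1" + "0"
= to_binary(1) + "1" + "0" + "1" + "1" + "0"
= "1" + "1" + "0" + "1" + "1" + "0"
= "110110"


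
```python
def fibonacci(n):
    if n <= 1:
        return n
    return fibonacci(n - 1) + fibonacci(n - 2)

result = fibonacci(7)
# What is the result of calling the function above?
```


fibonacci(7)
= fibonacci(6) + fibonacci(5)
= (fibonacci(5) + fibonacci(4)) + fibonacci(5)
Computing bottom-up: fibonacci(0)=0, fibonacci(1)=1, fibonacci(2)=1, fibonacci(3)=2, fibonacci(4)=3, fibonacci(5)=5, fibonacci(6)=8, fibonacci(7)=13
= 13


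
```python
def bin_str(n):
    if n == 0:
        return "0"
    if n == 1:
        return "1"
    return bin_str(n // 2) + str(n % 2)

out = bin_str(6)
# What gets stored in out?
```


bin_str(6)
= bin_str(3) + "0"
= bin_str(1) + "1" + "0"
= "1" + "1" + "0"
= "110"


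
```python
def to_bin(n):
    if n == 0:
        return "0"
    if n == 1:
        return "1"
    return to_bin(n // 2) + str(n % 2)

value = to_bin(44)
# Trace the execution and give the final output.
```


to_bin(44)
= to_bin(22) + "0"
= to_bin(11) + "0" + "0"
= to_bin(5) + "1" + "0" + "0"
= to_bin(2) + "1" + "1" + "0" + "0"
= to_bin(1) + "0" + "1" + "1" + "0" + "0"
= "1" + "0" + "1" + "1" + "0" + "0"
= "101100"
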